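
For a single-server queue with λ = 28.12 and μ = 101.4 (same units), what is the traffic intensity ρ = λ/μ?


ρ = λ/μ = 28.12/101.4 = 0.2773

Final: 0.2773


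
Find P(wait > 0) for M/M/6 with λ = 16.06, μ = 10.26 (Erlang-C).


a = λ/μ = 1.5653; ρ = a/6 = 0.2609
P₀ = 0.208956 (from M/M/c formula)
C(c,a) = [a^c/(c!(1−ρ))]·P₀ = [14.70920/(720·0.7391)]·0.208956
= 0.02764·0.208956 = 0.005776

Final: 0.005776


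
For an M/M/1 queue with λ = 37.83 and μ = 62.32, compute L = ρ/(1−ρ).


ρ = λ/μ = 37.83/62.32 = 0.6070
L = ρ/(1−ρ) = 0.6070/(1 − 0.6070) = 0.6070/0.3930 = 1.5447

Final: 1.5447


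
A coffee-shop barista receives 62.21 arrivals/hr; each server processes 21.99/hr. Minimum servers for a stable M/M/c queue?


Stability requires cμ > λ ⇔ c > λ/μ.
λ/μ = 62.21/21.99 = 2.8290
Minimum integer c = ⌊2.8290⌋ + 1 = 3
Check: 3·21.99 = 65.97 > 62.21, while 2·21.99 = 43.98 ≤ 62.21

Final: 3 servers


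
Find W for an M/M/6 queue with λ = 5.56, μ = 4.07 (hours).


a = 1.3661; ρ = 0.2277; P₀ = 0.255066
Lq = P₀·a^c·ρ/(c!(1−ρ)²) = 0.0008789
Wq = Lq/λ = 0.0008789/5.56 = 0.0001581 hr
W = Wq + 1/μ = 0.0001581 + 0.24570 = 0.24586 hr

Final: 0.24586 hr


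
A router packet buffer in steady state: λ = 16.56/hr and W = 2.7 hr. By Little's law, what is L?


L = λW = 16.56·2.7 = 44.7120

Final: 44.7120


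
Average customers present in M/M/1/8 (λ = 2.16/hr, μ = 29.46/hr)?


ρ = 2.16/29.46 = 0.07332
L = ρ[1 − (K+1)ρ^K + Kρ^(K+1)] / [(1−ρ)(1−ρ^(K+1))]
Numerator: 0.07332·(1 − 9·8.352e-10 + 8·6.123e-11) = 0.073320
Denominator: (0.9267)·(1.000000) = 0.926680
L = 0.073320/0.926680 = 0.07912

Final: 0.07912


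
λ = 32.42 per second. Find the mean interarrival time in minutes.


Mean interarrival time = 1/λ = 1/32.42 second = 0.03085 second
In minutes: 0.03085 × 0.0166667 = 0.0005141 min

Final: 0.0005141 min


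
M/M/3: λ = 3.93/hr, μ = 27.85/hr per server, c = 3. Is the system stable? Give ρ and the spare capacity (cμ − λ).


Total capacity cμ = 3·27.85 = 83.55/hr
ρ = λ/(cμ) = 3.93/83.55 = 0.04704
Stable ⇔ ρ < 1: YES
Spare capacity = cμ − λ = 83.55 − 3.93 = 79.62/hr

Final: ρ = 0.04704; stable; margin = 79.62/hr


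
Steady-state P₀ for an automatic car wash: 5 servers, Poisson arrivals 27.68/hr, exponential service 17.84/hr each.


a = λ/μ = 27.68/17.84 = 1.5516; ρ = a/c = 0.3103
Σ_{k=0}^{4} a^k/k! (terms k=0..4) = 1.00000 + 1.55157 + 1.20368 + 0.62253 + 0.24148 = 4.61926
Tail: a^5/(5!(1−ρ)) = 8.99200/(120·0.6897) = 0.10865
P₀ = 1/(4.61926 + 0.10865) = 1/4.72791 = 0.211510

Final: 0.211510


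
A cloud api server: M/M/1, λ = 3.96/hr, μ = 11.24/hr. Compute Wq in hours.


ρ = 3.96/11.24 = 0.3523
Wq = ρ/(μ−λ) = 0.3523/(11.24 − 3.96) = 0.3523/7.28 = 0.04839 hr

Final: 0.04839 hr


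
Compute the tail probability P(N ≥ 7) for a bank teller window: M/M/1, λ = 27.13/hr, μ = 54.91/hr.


ρ = 27.13/54.91 = 0.4941
P(N ≥ n) = ρ^n = 0.4941^7 = 0.007188

Final: 0.007188


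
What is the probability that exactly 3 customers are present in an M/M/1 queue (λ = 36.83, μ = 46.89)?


ρ = 36.83/46.89 = 0.7855
P_n = (1−ρ)·ρ^n = (1 − 0.7855)·0.7855^3 = 0.2145·0.484579 = 0.103964

Final: 0.103964


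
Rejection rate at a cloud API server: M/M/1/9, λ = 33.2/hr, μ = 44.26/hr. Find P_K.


ρ = λ/μ = 33.2/44.26 = 0.7501
P_K = (1−ρ)ρ^K/(1−ρ^(K+1)) = (0.2499·0.075187)/(1 − 0.056398)
= 0.018788/0.943602 = 0.019911

Final: 0.019911


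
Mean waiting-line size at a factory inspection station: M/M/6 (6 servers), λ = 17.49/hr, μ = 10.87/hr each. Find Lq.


a = λ/μ = 1.6090; ρ = a/6 = 0.2682
P₀ = 0.200007
Lq = P₀·a^c·ρ / (c!·(1−ρ)²) = 0.200007·17.35248·0.2682/(720·0.53558)
= 0.002414

Final: 0.002414


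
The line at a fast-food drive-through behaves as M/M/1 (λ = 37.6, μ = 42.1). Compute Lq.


ρ = 37.6/42.1 = 0.8931
Lq = ρ²/(1−ρ) = 0.7976/0.1069 = 7.4624

Final: 7.4624


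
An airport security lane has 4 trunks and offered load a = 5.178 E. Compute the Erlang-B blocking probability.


B(c,a) = (a^c/c!) / Σ_{k=0}^{c} a^k/k!
a^4/4! = 29.952767
Σ terms (k=0..4): 1.00000 + 5.17800 + 13.40584 + 23.13848 + 29.95277 = 72.675092
B = 29.952767/72.675092 = 0.412146

Final: 0.412146


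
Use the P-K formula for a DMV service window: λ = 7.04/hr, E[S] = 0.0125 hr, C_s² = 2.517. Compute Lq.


ρ = λ·E[S] = 7.04·0.0125 = 0.08800
Lq = ρ²(1+C_s²)/(2(1−ρ)) = 0.007744·(1+2.517)/(2·0.9120)
= 0.007744·3.5170/1.8240 = 0.01493

Final: 0.01493


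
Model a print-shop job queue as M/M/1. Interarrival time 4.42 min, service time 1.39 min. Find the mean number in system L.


λ = 60/4.42 = 13.5747 /hr
μ = 60/1.39 = 43.1655 /hr
ρ = λ/μ = 13.5747/43.1655 = 0.3145
L = ρ/(1−ρ) = 0.3145/0.6855 = 0.4587

Final: 0.4587


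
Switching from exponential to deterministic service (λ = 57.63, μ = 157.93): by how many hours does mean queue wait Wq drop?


ρ = 57.63/157.93 = 0.3649
Wq(M/M/1) = ρ/(μ−λ) = 0.3649/100.30 = 0.003638 hr
Wq(M/D/1) = ρ/(2(μ−λ)) = 0.001819 hr
Savings = 0.003638 − 0.001819 = 0.001819 hr

Final: 0.001819 hr


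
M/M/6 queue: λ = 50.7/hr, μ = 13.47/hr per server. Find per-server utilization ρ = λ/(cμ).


ρ = λ/(cμ) = 50.7/(6·13.47) = 50.7/80.82 = 0.6273

Final: 0.6273


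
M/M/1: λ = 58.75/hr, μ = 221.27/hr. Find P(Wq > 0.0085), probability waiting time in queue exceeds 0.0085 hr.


ρ = 58.75/221.27 = 0.2655
P(Wq > t) = ρ·e^{−(μ−λ)t} = 0.2655·e^{−1.3814}
= 0.2655·0.251222 = 0.066703

Final: 0.066703


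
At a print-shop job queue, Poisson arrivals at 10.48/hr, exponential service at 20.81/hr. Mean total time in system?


W = 1/(μ−λ) = 1/(20.81 − 10.48) = 1/10.33 = 0.09681 hr

Final: 0.09681 hr


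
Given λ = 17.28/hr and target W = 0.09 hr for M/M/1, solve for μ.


W = 1/(μ−λ) ⇒ μ − λ = 1/W = 1/0.09 = 11.1111
μ = λ + 1/W = 17.28 + 11.1111 = 28.3911 per hr

Final: 28.3911 /hr


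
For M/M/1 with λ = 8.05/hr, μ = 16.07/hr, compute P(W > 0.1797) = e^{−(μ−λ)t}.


W ~ Exponential(μ−λ) for M/M/1.
μ − λ = 16.07 − 8.05 = 8.0200
P(W > t) = e^{−(μ−λ)t} = e^{−1.4412} = 0.236645

Final: 0.236645


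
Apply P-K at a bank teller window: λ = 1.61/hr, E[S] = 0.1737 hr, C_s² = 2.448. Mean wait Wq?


ρ = λ·E[S] = 1.61·0.1737 = 0.2797
E[S²] = E[S]²(1+C_s²) = 0.1737²·(1+2.448) = 0.104032
Wq = λ·E[S²]/(2(1−ρ)) = 1.61·0.104032/(2·0.7203) = 0.11626 hr

Final: 0.11626 hr


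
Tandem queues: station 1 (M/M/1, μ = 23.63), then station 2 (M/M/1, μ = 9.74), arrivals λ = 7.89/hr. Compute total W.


Each node sees arrival rate λ = 7.89/hr (tandem ⇒ throughput preserved).
W₁ = 1/(μ₁−λ) = 1/(23.63−7.89) = 0.06353 hr
W₂ = 1/(μ₂−λ) = 1/(9.74−7.89) = 0.54054 hr
W_total = W₁ + W₂ = 0.06353 + 0.54054 = 0.60407 hr

Final: 0.60407 hr


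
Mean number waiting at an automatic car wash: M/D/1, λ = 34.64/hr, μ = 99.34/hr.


ρ = 34.64/99.34 = 0.3487
M/D/1: Lq = ρ²/(2(1−ρ)) = 0.1216/(2·0.6513) = 0.09335

Final: 0.09335


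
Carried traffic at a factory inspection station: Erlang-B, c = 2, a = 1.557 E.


B(2,1.557) = 0.321593 (Erlang-B)
Carried load = a(1 − B) = 1.557·(1 − 0.321593) = 1.557·0.678407 = 1.0563 E

Final: 1.0563 Erlangs


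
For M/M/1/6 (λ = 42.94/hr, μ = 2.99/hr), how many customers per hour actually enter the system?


ρ = 14.3612; P_K = (1−ρ)ρ^6/(1−ρ^7) = 0.930368
λ_eff = λ(1 − P_K) = 42.94·(1 − 0.930368) = 42.94·0.069632 = 2.9900 /hr

Final: 2.9900 /hr


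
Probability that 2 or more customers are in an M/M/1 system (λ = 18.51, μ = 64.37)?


ρ = 18.51/64.37 = 0.2876
P(N ≥ n) = ρ^n = 0.2876^2 = 0.082689

Final: 0.082689


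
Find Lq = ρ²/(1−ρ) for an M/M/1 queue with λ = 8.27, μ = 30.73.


ρ = 8.27/30.73 = 0.2691
Lq = ρ²/(1−ρ) = 0.07242/0.7309 = 0.09909

Final: 0.09909


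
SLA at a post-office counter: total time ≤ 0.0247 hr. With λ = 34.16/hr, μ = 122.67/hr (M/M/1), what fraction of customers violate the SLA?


W ~ Exponential(μ−λ) for M/M/1.
μ − λ = 122.67 − 34.16 = 88.5100
P(W > t) = e^{−(μ−λ)t} = e^{−2.1862} = 0.112343

Final: 0.112343


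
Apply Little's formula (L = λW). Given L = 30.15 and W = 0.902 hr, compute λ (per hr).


λ = L/W = 30.15/0.902 = 33.4257 /hr

Final: 33.4257 /hr


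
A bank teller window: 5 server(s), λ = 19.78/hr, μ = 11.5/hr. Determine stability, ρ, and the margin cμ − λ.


Total capacity cμ = 5·11.5 = 57.50/hr
ρ = λ/(cμ) = 19.78/57.50 = 0.3440
Stable ⇔ ρ < 1: YES
Spare capacity = cμ − λ = 57.50 − 19.78 = 37.72/hr

Final: ρ = 0.3440; stable; margin = 37.72/hr


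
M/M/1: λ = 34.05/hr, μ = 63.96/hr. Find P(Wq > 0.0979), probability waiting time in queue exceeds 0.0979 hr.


ρ = 34.05/63.96 = 0.5324
P(Wq > t) = ρ·e^{−(μ−λ)t} = 0.5324·e^{−2.9282}
= 0.5324·0.053494 = 0.028478

Final: 0.028478


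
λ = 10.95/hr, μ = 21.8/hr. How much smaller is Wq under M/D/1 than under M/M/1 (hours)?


ρ = 10.95/21.8 = 0.5023
Wq(M/M/1) = ρ/(μ−λ) = 0.5023/10.85 = 0.04629 hr
Wq(M/D/1) = ρ/(2(μ−λ)) = 0.02315 hr
Savings = 0.04629 − 0.02315 = 0.02315 hr

Final: 0.02315 hr


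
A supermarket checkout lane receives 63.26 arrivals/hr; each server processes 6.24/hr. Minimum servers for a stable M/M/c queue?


Stability requires cμ > λ ⇔ c > λ/μ.
λ/μ = 63.26/6.24 = 10.1378
Minimum integer c = ⌊10.1378⌋ + 1 = 11
Check: 11·6.24 = 68.64 > 63.26, while 10·6.24 = 62.40 ≤ 63.26

Final: 11 servers


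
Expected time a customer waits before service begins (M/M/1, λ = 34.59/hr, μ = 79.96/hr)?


ρ = 34.59/79.96 = 0.4326
Wq = ρ/(μ−λ) = 0.4326/(79.96 − 34.59) = 0.4326/45.37 = 0.009535 hr

Final: 0.009535 hr


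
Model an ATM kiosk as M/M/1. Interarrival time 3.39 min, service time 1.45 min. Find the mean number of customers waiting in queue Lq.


λ = 60/3.39 = 17.6991 /hr
μ = 60/1.45 = 41.3793 /hr
ρ = λ/μ = 17.6991/41.3793 = 0.4277
Lq = ρ²/(1−ρ) = 0.1830/0.5723 = 0.3197

Final: 0.3197


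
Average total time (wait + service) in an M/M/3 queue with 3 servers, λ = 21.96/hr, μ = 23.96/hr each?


a = 0.9165; ρ = 0.3055; P₀ = 0.396620
Lq = P₀·a^c·ρ/(c!(1−ρ)²) = 0.03224
Wq = Lq/λ = 0.03224/21.96 = 0.001468 hr
W = Wq + 1/μ = 0.001468 + 0.04174 = 0.04320 hr

Final: 0.04320 hr


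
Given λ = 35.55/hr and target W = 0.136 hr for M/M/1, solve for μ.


W = 1/(μ−λ) ⇒ μ − λ = 1/W = 1/0.136 = 7.3529
μ = λ + 1/W = 35.55 + 7.3529 = 42.9029 per hr

Final: 42.9029 /hr


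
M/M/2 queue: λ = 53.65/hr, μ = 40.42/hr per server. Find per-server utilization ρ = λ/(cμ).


ρ = λ/(cμ) = 53.65/(2·40.42) = 53.65/80.84 = 0.6637

Final: 0.6637


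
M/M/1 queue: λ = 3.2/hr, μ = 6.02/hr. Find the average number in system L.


ρ = λ/μ = 3.2/6.02 = 0.5316
L = ρ/(1−ρ) = 0.5316/(1 − 0.5316) = 0.5316/0.4684 = 1.1348

Final: 1.1348


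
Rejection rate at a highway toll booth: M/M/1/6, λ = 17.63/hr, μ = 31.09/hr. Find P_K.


ρ = λ/μ = 17.63/31.09 = 0.5671
P_K = (1−ρ)ρ^K/(1−ρ^(K+1)) = (0.4329·0.033250)/(1 − 0.018855)
= 0.014395/0.981145 = 0.014672

Final: 0.014672


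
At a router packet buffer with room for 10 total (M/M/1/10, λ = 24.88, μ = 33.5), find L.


ρ = 24.88/33.5 = 0.7427
L = ρ[1 − (K+1)ρ^K + Kρ^(K+1)] / [(1−ρ)(1−ρ^(K+1))]
Numerator: 0.7427·(1 − 11·0.051057 + 10·0.037919) = 0.607196
Denominator: (0.2573)·(0.962081) = 0.247556
L = 0.607196/0.247556 = 2.4528

Final: 2.4528


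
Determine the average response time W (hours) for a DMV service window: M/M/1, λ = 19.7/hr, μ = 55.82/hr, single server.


W = 1/(μ−λ) = 1/(55.82 − 19.7) = 1/36.12 = 0.02769 hr

Final: 0.02769 hr


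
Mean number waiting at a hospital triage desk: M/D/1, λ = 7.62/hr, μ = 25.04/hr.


ρ = 7.62/25.04 = 0.3043
M/D/1: Lq = ρ²/(2(1−ρ)) = 0.09261/(2·0.6957) = 0.06656

Final: 0.06656


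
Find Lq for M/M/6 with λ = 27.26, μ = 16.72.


a = λ/μ = 1.6304; ρ = a/6 = 0.2717
P₀ = 0.195772
Lq = P₀·a^c·ρ / (c!·(1−ρ)²) = 0.195772·18.78181·0.2717/(720·0.53038)
= 0.002616

Final: 0.002616


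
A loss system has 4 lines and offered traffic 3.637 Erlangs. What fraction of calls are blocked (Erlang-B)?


B(c,a) = (a^c/c!) / Σ_{k=0}^{c} a^k/k!
a^4/4! = 7.290578
Σ terms (k=0..4): 1.00000 + 3.63700 + 6.61388 + 8.01823 + 7.29058 = 26.559695
B = 7.290578/26.559695 = 0.274498

Final: 0.274498


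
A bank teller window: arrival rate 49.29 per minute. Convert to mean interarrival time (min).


Mean interarrival time = 1/λ = 1/49.29 minute = 0.02029 minute
In minutes: 0.02029 × 1 = 0.02029 min

Final: 0.02029 min


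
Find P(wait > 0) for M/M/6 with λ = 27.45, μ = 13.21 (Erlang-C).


a = λ/μ = 2.0780; ρ = a/6 = 0.3463
P₀ = 0.124950 (from M/M/c formula)
C(c,a) = [a^c/(c!(1−ρ))]·P₀ = [80.50766/(720·0.6537)]·0.124950
= 0.17106·0.124950 = 0.021374

Final: 0.021374


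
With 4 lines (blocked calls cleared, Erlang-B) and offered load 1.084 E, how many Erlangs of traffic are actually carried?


B(4,1.084) = 0.019560 (Erlang-B)
Carried load = a(1 − B) = 1.084·(1 − 0.019560) = 1.084·0.980440 = 1.0628 E

Final: 1.0628 Erlangs


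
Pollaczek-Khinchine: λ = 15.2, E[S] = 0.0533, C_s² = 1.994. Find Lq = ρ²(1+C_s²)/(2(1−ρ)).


ρ = λ·E[S] = 15.2·0.0533 = 0.8102
Lq = ρ²(1+C_s²)/(2(1−ρ)) = 0.6564·(1+1.994)/(2·0.1898)
= 0.6564·2.9940/0.3797 = 5.17578

Final: 5.17578


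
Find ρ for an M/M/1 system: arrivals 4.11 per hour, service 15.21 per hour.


ρ = λ/μ = 4.11/15.21 = 0.2702

Final: 0.2702


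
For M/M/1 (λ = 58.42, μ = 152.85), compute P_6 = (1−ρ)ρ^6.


ρ = 58.42/152.85 = 0.3822
P_n = (1−ρ)·ρ^n = (1 − 0.3822)·0.3822^6 = 0.6178·0.003117 = 0.001926

Final: 0.001926


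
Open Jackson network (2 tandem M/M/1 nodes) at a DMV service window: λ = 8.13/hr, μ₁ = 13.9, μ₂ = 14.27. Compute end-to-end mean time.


Each node sees arrival rate λ = 8.13/hr (tandem ⇒ throughput preserved).
W₁ = 1/(μ₁−λ) = 1/(13.9−8.13) = 0.17331 hr
W₂ = 1/(μ₂−λ) = 1/(14.27−8.13) = 0.16287 hr
W_total = W₁ + W₂ = 0.17331 + 0.16287 = 0.33618 hr

Final: 0.33618 hr


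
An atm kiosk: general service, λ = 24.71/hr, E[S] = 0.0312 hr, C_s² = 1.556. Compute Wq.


ρ = λ·E[S] = 24.71·0.0312 = 0.7710
E[S²] = E[S]²(1+C_s²) = 0.0312²·(1+1.556) = 0.002488
Wq = λ·E[S²]/(2(1−ρ)) = 24.71·0.002488/(2·0.2290) = 0.13421 hr

Final: 0.13421 hr


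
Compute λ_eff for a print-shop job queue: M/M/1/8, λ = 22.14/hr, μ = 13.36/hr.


ρ = 1.6572; P_K = (1−ρ)ρ^8/(1−ρ^9) = 0.400819
λ_eff = λ(1 − P_K) = 22.14·(1 − 0.400819) = 22.14·0.599181 = 13.2659 /hr

Final: 13.2659 /hr


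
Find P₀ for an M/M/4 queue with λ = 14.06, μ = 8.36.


a = λ/μ = 14.06/8.36 = 1.6818; ρ = a/c = 0.4205
Σ_{k=0}^{3} a^k/k! (terms k=0..3) = 1.00000 + 1.68182 + 1.41426 + 0.79284 = 4.88891
Tail: a^4/(4!(1−ρ)) = 8.00048/(24·0.5795) = 0.57520
P₀ = 1/(4.88891 + 0.57520) = 1/5.46411 = 0.183012

Final: 0.183012


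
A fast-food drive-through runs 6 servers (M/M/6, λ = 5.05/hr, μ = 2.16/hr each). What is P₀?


a = λ/μ = 5.05/2.16 = 2.3380; ρ = a/c = 0.3897
Σ_{k=0}^{5} a^k/k! (terms k=0..5) = 1.00000 + 2.33796 + 2.73304 + 2.12991 + 1.24491 + 0.58211 = 10.02794
Tail: a^6/(6!(1−ρ)) = 163.31488/(720·0.6103) = 0.37164
P₀ = 1/(10.02794 + 0.37164) = 1/10.39958 = 0.096158

Final: 0.096158


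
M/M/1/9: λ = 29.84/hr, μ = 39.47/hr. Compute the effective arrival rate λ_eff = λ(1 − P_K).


ρ = 0.7560; P_K = (1−ρ)ρ^9/(1−ρ^10) = 0.020964
λ_eff = λ(1 − P_K) = 29.84·(1 − 0.020964) = 29.84·0.979036 = 29.2144 /hr

Final: 29.2144 /hr


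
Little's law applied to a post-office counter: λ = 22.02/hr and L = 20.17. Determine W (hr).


W = L/λ = 20.17/22.02 = 0.9160 hr

Final: 0.9160 hr


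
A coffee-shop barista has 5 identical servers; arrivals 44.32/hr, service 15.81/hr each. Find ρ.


ρ = λ/(cμ) = 44.32/(5·15.81) = 44.32/79.05 = 0.5607

Final: 0.5607


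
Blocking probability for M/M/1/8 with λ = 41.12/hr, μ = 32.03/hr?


ρ = λ/μ = 41.12/32.03 = 1.2838
P_K = (1−ρ)ρ^K/(1−ρ^(K+1)) = (-0.2838·7.378521)/(1 − 9.472519)
= -2.093998/-8.472519 = 0.247152

Final: 0.247152


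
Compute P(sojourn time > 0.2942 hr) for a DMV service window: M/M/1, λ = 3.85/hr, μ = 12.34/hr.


W ~ Exponential(μ−λ) for M/M/1.
μ − λ = 12.34 − 3.85 = 8.4900
P(W > t) = e^{−(μ−λ)t} = e^{−2.4978} = 0.082269

Final: 0.082269


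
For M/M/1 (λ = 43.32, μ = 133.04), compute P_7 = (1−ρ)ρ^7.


ρ = 43.32/133.04 = 0.3256
P_n = (1−ρ)·ρ^n = (1 − 0.3256)·0.3256^7 = 0.6744·0.0003881 = 0.0002617

Final: 0.0002617


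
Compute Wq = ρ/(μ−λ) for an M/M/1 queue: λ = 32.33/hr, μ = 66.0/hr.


ρ = 32.33/66.0 = 0.4898
Wq = ρ/(μ−λ) = 0.4898/(66.0 − 32.33) = 0.4898/33.67 = 0.01455 hr

Final: 0.01455 hr


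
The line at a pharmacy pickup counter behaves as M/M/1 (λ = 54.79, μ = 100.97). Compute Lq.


ρ = 54.79/100.97 = 0.5426
Lq = ρ²/(1−ρ) = 0.2945/0.4574 = 0.6438

Final: 0.6438


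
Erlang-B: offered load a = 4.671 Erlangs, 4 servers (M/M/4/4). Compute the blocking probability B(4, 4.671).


B(c,a) = (a^c/c!) / Σ_{k=0}^{c} a^k/k!
a^4/4! = 19.834818
Σ terms (k=0..4): 1.00000 + 4.67100 + 10.90912 + 16.98550 + 19.83482 = 53.400439
B = 19.834818/53.400439 = 0.371435

Final: 0.371435


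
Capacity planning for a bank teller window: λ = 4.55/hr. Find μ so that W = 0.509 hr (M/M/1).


W = 1/(μ−λ) ⇒ μ − λ = 1/W = 1/0.509 = 1.9646
μ = λ + 1/W = 4.55 + 1.9646 = 6.5146 per hr

Final: 6.5146 /hr


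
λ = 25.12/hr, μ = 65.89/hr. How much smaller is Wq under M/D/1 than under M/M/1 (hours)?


ρ = 25.12/65.89 = 0.3812
Wq(M/M/1) = ρ/(μ−λ) = 0.3812/40.77 = 0.009351 hr
Wq(M/D/1) = ρ/(2(μ−λ)) = 0.004676 hr
Savings = 0.009351 − 0.004676 = 0.004676 hr

Final: 0.004676 hr


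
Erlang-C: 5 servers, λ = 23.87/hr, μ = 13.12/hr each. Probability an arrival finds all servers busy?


a = λ/μ = 1.8194; ρ = a/5 = 0.3639
P₀ = 0.161401 (from M/M/c formula)
C(c,a) = [a^c/(c!(1−ρ))]·P₀ = [19.93393/(120·0.6361)]·0.161401
= 0.26114·0.161401 = 0.042148

Final: 0.042148


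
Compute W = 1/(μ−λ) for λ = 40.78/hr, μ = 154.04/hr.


W = 1/(μ−λ) = 1/(154.04 − 40.78) = 1/113.26 = 0.008829 hr

Final: 0.008829 hr


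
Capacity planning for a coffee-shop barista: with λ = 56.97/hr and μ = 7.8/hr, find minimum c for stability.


Stability requires cμ > λ ⇔ c > λ/μ.
λ/μ = 56.97/7.8 = 7.3038
Minimum integer c = ⌊7.3038⌋ + 1 = 8
Check: 8·7.8 = 62.40 > 56.97, while 7·7.8 = 54.60 ≤ 56.97

Final: 8 servers


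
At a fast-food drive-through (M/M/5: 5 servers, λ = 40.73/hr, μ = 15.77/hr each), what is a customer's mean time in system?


a = 2.5828; ρ = 0.5166; P₀ = 0.073397
Lq = P₀·a^c·ρ/(c!(1−ρ)²) = 0.15535
Wq = Lq/λ = 0.15535/40.73 = 0.003814 hr
W = Wq + 1/μ = 0.003814 + 0.06341 = 0.06723 hr

Final: 0.06723 hr


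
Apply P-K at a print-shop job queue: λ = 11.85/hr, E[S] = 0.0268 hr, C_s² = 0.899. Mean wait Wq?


ρ = λ·E[S] = 11.85·0.0268 = 0.3176
E[S²] = E[S]²(1+C_s²) = 0.0268²·(1+0.899) = 0.001364
Wq = λ·E[S²]/(2(1−ρ)) = 11.85·0.001364/(2·0.6824) = 0.01184 hr

Final: 0.01184 hr


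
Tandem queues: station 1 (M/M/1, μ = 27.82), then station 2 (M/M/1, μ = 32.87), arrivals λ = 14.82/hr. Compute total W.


Each node sees arrival rate λ = 14.82/hr (tandem ⇒ throughput preserved).
W₁ = 1/(μ₁−λ) = 1/(27.82−14.82) = 0.07692 hr
W₂ = 1/(μ₂−λ) = 1/(32.87−14.82) = 0.05540 hr
W_total = W₁ + W₂ = 0.07692 + 0.05540 = 0.13232 hr

Final: 0.13232 hr


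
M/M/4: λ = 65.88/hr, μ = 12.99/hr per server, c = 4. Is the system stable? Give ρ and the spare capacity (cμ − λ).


Total capacity cμ = 4·12.99 = 51.96/hr
ρ = λ/(cμ) = 65.88/51.96 = 1.2679
Stable ⇔ ρ < 1: NO
Spare capacity = cμ − λ = 51.96 − 65.88 = -13.92/hr

Final: ρ = 1.2679; unstable; margin = -13.92/hr


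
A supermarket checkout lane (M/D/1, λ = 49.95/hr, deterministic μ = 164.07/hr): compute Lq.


ρ = 49.95/164.07 = 0.3044
M/D/1: Lq = ρ²/(2(1−ρ)) = 0.09269/(2·0.6956) = 0.06663

Final: 0.06663


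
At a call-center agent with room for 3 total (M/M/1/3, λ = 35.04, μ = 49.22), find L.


ρ = 35.04/49.22 = 0.7119
L = ρ[1 − (K+1)ρ^K + Kρ^(K+1)] / [(1−ρ)(1−ρ^(K+1))]
Numerator: 0.7119·(1 − 4·0.360801 + 3·0.256856) = 0.233053
Denominator: (0.2881)·(0.743144) = 0.214095
L = 0.233053/0.214095 = 1.0885

Final: 1.0885


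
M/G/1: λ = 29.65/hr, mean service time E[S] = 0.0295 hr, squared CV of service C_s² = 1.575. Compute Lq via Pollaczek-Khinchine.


ρ = λ·E[S] = 29.65·0.0295 = 0.8747
Lq = ρ²(1+C_s²)/(2(1−ρ)) = 0.7651·(1+1.575)/(2·0.1253)
= 0.7651·2.5750/0.2507 = 7.85965

Final: 7.85965


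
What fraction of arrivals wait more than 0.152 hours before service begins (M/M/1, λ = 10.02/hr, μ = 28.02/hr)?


ρ = 10.02/28.02 = 0.3576
P(Wq > t) = ρ·e^{−(μ−λ)t} = 0.3576·e^{−2.7360}
= 0.3576·0.064829 = 0.023183

Final: 0.023183


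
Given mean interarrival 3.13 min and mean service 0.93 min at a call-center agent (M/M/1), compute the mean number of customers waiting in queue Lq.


λ = 60/3.13 = 19.1693 /hr
μ = 60/0.93 = 64.5161 /hr
ρ = λ/μ = 19.1693/64.5161 = 0.2971
Lq = ρ²/(1−ρ) = 0.08828/0.7029 = 0.1256

Final: 0.1256


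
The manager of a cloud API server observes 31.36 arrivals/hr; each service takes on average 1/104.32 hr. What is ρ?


ρ = λ/μ = 31.36/104.32 = 0.3006

Final: 0.3006


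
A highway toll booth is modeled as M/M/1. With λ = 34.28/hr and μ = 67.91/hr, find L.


ρ = λ/μ = 34.28/67.91 = 0.5048
L = ρ/(1−ρ) = 0.5048/(1 − 0.5048) = 0.5048/0.4952 = 1.0193

Final: 1.0193


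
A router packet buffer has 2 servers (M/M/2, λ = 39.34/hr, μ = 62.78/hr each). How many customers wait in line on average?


a = λ/μ = 0.6266; ρ = a/2 = 0.3133
P₀ = 0.522862
Lq = P₀·a^c·ρ / (c!·(1−ρ)²) = 0.522862·0.39267·0.3133/(2·0.47153)
= 0.06821

Final: 0.06821


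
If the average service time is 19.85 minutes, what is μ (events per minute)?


μ = 1/(service time) in consistent units.
1 minute = 1 min, so μ = 1/19.85 = 0.05038 per minute

Final: 0.05038 /min


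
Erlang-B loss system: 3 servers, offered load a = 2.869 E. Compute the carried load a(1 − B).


B(3,2.869) = 0.330178 (Erlang-B)
Carried load = a(1 − B) = 2.869·(1 − 0.330178) = 2.869·0.669822 = 1.9217 E

Final: 1.9217 Erlangs


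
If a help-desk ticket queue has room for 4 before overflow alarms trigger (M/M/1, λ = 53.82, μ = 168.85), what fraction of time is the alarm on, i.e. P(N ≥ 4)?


ρ = 53.82/168.85 = 0.3187
P(N ≥ n) = ρ^n = 0.3187^4 = 0.010322

Final: 0.010322


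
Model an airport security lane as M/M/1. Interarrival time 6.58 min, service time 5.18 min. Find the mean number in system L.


λ = 60/6.58 = 9.1185 /hr
μ = 60/5.18 = 11.5830 /hr
ρ = λ/μ = 9.1185/11.5830 = 0.7872
L = ρ/(1−ρ) = 0.7872/0.2128 = 3.7000

Final: 3.7000


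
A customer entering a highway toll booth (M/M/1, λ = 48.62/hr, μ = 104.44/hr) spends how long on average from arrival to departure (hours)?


W = 1/(μ−λ) = 1/(104.44 − 48.62) = 1/55.82 = 0.01791 hr

Final: 0.01791 hr


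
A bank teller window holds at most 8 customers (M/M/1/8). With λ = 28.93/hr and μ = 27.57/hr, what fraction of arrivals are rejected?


ρ = λ/μ = 28.93/27.57 = 1.0493
P_K = (1−ρ)ρ^K/(1−ρ^(K+1)) = (-0.04933·1.469919)/(1 − 1.542428)
= -0.072510/-0.542428 = 0.133676

Final: 0.133676


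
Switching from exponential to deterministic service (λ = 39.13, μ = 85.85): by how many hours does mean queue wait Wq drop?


ρ = 39.13/85.85 = 0.4558
Wq(M/M/1) = ρ/(μ−λ) = 0.4558/46.72 = 0.009756 hr
Wq(M/D/1) = ρ/(2(μ−λ)) = 0.004878 hr
Savings = 0.009756 − 0.004878 = 0.004878 hr

Final: 0.004878 hr


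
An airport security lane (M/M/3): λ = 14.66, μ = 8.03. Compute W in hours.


a = 1.8257; ρ = 0.6086; P₀ = 0.141184
Lq = P₀·a^c·ρ/(c!(1−ρ)²) = 0.56864
Wq = Lq/λ = 0.56864/14.66 = 0.03879 hr
W = Wq + 1/μ = 0.03879 + 0.12453 = 0.16332 hr

Final: 0.16332 hr


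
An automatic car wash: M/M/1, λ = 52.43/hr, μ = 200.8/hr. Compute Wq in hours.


ρ = 52.43/200.8 = 0.2611
Wq = ρ/(μ−λ) = 0.2611/(200.8 − 52.43) = 0.2611/148.37 = 0.001760 hr

Final: 0.001760 hr


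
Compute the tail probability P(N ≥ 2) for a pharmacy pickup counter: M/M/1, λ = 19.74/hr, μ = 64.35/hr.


ρ = 19.74/64.35 = 0.3068
P(N ≥ n) = ρ^n = 0.3068^2 = 0.094102

Final: 0.094102


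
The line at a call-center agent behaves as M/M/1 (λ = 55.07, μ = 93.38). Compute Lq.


ρ = 55.07/93.38 = 0.5897
Lq = ρ²/(1−ρ) = 0.3478/0.4103 = 0.8477

Final: 0.8477


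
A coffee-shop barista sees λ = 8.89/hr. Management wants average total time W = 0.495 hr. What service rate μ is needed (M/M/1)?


W = 1/(μ−λ) ⇒ μ − λ = 1/W = 1/0.495 = 2.0202
μ = λ + 1/W = 8.89 + 2.0202 = 10.9102 per hr

Final: 10.9102 /hr


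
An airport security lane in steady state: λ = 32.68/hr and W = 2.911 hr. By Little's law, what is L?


L = λW = 32.68·2.911 = 95.1315

Final: 95.1315


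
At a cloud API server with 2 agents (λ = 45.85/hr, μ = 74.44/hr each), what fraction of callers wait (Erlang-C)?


a = λ/μ = 0.6159; ρ = a/2 = 0.3080
P₀ = 0.529092 (from M/M/c formula)
C(c,a) = [a^c/(c!(1−ρ))]·P₀ = [0.37937/(2·0.6920)]·0.529092
= 0.27410·0.529092 = 0.145024

Final: 0.145024


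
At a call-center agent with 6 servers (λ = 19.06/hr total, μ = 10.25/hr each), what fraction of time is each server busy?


ρ = λ/(cμ) = 19.06/(6·10.25) = 19.06/61.50 = 0.3099

Final: 0.3099


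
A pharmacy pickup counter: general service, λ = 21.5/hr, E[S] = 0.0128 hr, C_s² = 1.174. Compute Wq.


ρ = λ·E[S] = 21.5·0.0128 = 0.2752
E[S²] = E[S]²(1+C_s²) = 0.0128²·(1+1.174) = 0.0003562
Wq = λ·E[S²]/(2(1−ρ)) = 21.5·0.0003562/(2·0.7248) = 0.005283 hr

Final: 0.005283 hr


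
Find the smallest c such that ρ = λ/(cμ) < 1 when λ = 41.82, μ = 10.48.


Stability requires cμ > λ ⇔ c > λ/μ.
λ/μ = 41.82/10.48 = 3.9905
Minimum integer c = ⌊3.9905⌋ + 1 = 4
Check: 4·10.48 = 41.92 > 41.82, while 3·10.48 = 31.44 ≤ 41.82

Final: 4 servers


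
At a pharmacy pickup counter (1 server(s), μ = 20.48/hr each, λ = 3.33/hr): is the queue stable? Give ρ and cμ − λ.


Total capacity cμ = 1·20.48 = 20.48/hr
ρ = λ/(cμ) = 3.33/20.48 = 0.1626
Stable ⇔ ρ < 1: YES
Spare capacity = cμ − λ = 20.48 − 3.33 = 17.15/hr

Final: ρ = 0.1626; stable; margin = 17.15/hr


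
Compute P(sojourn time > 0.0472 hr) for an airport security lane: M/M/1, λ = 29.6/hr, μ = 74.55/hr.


W ~ Exponential(μ−λ) for M/M/1.
μ − λ = 74.55 − 29.6 = 44.9500
P(W > t) = e^{−(μ−λ)t} = e^{−2.1216} = 0.119835

Final: 0.119835


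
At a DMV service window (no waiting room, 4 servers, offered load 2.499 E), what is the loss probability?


B(c,a) = (a^c/c!) / Σ_{k=0}^{c} a^k/k!
a^4/4! = 1.625002
Σ terms (k=0..4): 1.00000 + 2.49900 + 3.12250 + 2.60104 + 1.62500 = 10.847545
B = 1.625002/10.847545 = 0.149804

Final: 0.149804


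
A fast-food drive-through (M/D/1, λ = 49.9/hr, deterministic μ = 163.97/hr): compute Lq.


ρ = 49.9/163.97 = 0.3043
M/D/1: Lq = ρ²/(2(1−ρ)) = 0.09261/(2·0.6957) = 0.06656

Final: 0.06656


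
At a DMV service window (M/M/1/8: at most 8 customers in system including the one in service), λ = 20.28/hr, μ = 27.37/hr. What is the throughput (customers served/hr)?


ρ = 0.7410; P_K = (1−ρ)ρ^8/(1−ρ^9) = 0.025234
λ_eff = λ(1 − P_K) = 20.28·(1 − 0.025234) = 20.28·0.974766 = 19.7683 /hr

Final: 19.7683 /hr


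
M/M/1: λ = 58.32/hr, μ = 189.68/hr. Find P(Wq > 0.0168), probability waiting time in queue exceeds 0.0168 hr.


ρ = 58.32/189.68 = 0.3075
P(Wq > t) = ρ·e^{−(μ−λ)t} = 0.3075·e^{−2.2068}
= 0.3075·0.110047 = 0.033836

Final: 0.033836


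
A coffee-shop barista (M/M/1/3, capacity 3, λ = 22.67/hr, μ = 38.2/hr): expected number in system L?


ρ = 22.67/38.2 = 0.5935
L = ρ[1 − (K+1)ρ^K + Kρ^(K+1)] / [(1−ρ)(1−ρ^(K+1))]
Numerator: 0.5935·(1 − 4·0.209009 + 3·0.124037) = 0.318138
Denominator: (0.4065)·(0.875963) = 0.356118
L = 0.318138/0.356118 = 0.8934

Final: 0.8934


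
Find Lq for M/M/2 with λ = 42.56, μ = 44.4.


a = λ/μ = 0.9586; ρ = a/2 = 0.4793
P₀ = 0.352010
Lq = P₀·a^c·ρ / (c!·(1−ρ)²) = 0.352010·0.91883·0.4793/(2·0.27115)
= 0.28585

Final: 0.28585


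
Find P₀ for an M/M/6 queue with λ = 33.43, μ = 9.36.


a = λ/μ = 33.43/9.36 = 3.5716; ρ = a/c = 0.5953
Σ_{k=0}^{5} a^k/k! (terms k=0..5) = 1.00000 + 3.57158 + 6.37810 + 7.59330 + 6.78002 + 4.84308 = 30.16607
Tail: a^6/(6!(1−ρ)) = 2075.69322/(720·0.4047) = 7.12292
P₀ = 1/(30.16607 + 7.12292) = 1/37.28899 = 0.026818

Final: 0.026818


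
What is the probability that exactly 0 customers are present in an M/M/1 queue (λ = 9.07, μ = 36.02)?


ρ = 9.07/36.02 = 0.2518
P_n = (1−ρ)·ρ^n = (1 − 0.2518)·0.2518^0 = 0.7482·1.000000 = 0.748195

Final: 0.748195


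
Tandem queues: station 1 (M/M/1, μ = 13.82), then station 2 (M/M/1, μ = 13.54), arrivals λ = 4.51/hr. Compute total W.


Each node sees arrival rate λ = 4.51/hr (tandem ⇒ throughput preserved).
W₁ = 1/(μ₁−λ) = 1/(13.82−4.51) = 0.10741 hr
W₂ = 1/(μ₂−λ) = 1/(13.54−4.51) = 0.11074 hr
W_total = W₁ + W₂ = 0.10741 + 0.11074 = 0.21815 hr

Final: 0.21815 hr


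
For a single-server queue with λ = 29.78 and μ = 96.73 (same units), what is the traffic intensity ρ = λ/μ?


ρ = λ/μ = 29.78/96.73 = 0.3079

Final: 0.3079


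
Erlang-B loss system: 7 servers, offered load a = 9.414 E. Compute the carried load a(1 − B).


B(7,9.414) = 0.381936 (Erlang-B)
Carried load = a(1 − B) = 9.414·(1 − 0.381936) = 9.414·0.618064 = 5.8185 E

Final: 5.8185 Erlangs


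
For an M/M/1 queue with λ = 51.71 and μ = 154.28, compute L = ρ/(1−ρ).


ρ = λ/μ = 51.71/154.28 = 0.3352
L = ρ/(1−ρ) = 0.3352/(1 − 0.3352) = 0.3352/0.6648 = 0.5041

Final: 0.5041


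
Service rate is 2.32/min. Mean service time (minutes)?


Mean service time = 1/μ = 1/2.32 minute = 0.43103 minute
In minutes: 0.43103 × 1 = 0.4310 min

Final: 0.4310 min


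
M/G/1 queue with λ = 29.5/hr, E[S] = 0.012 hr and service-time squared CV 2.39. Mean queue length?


ρ = λ·E[S] = 29.5·0.012 = 0.3540
Lq = ρ²(1+C_s²)/(2(1−ρ)) = 0.1253·(1+2.39)/(2·0.6460)
= 0.1253·3.3900/1.2920 = 0.32881

Final: 0.32881


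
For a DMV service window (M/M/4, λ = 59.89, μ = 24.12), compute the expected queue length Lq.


a = λ/μ = 2.4830; ρ = a/4 = 0.6208
P₀ = 0.075227
Lq = P₀·a^c·ρ / (c!·(1−ρ)²) = 0.075227·38.01089·0.6208/(24·0.14383)
= 0.51420

Final: 0.51420


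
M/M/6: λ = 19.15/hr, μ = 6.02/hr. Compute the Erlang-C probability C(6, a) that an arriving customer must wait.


a = λ/μ = 3.1811; ρ = a/6 = 0.5302
P₀ = 0.040568 (from M/M/c formula)
C(c,a) = [a^c/(c!(1−ρ))]·P₀ = [1036.17646/(720·0.4698)]·0.040568
= 3.06314·0.040568 = 0.124267

Final: 0.124267


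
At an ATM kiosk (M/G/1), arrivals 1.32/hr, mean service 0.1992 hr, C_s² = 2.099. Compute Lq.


ρ = λ·E[S] = 1.32·0.1992 = 0.2629
Lq = ρ²(1+C_s²)/(2(1−ρ)) = 0.06914·(1+2.099)/(2·0.7371)
= 0.06914·3.0990/1.4741 = 0.14535

Final: 0.14535


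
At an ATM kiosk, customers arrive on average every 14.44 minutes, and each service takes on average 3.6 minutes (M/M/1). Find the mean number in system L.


λ = 60/14.44 = 4.1551 /hr
μ = 60/3.6 = 16.6667 /hr
ρ = λ/μ = 4.1551/16.6667 = 0.2493
L = ρ/(1−ρ) = 0.2493/0.7507 = 0.3321

Final: 0.3321


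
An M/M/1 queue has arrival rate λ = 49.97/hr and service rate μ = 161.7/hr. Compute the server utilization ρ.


ρ = λ/μ = 49.97/161.7 = 0.3090

Final: 0.3090


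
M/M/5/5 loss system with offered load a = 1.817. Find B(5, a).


B(c,a) = (a^c/c!) / Σ_{k=0}^{c} a^k/k!
a^5/5! = 0.165042
Σ terms (k=0..5): 1.00000 + 1.81700 + 1.65074 + 0.99980 + 0.45416 + 0.16504 = 6.086747
B = 0.165042/6.086747 = 0.027115

Final: 0.027115


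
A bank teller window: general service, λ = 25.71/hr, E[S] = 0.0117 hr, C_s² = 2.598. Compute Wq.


ρ = λ·E[S] = 25.71·0.0117 = 0.3008
E[S²] = E[S]²(1+C_s²) = 0.0117²·(1+2.598) = 0.0004925
Wq = λ·E[S²]/(2(1−ρ)) = 25.71·0.0004925/(2·0.6992) = 0.009055 hr

Final: 0.009055 hr


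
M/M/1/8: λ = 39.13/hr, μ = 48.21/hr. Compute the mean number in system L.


ρ = 39.13/48.21 = 0.8117
L = ρ[1 − (K+1)ρ^K + Kρ^(K+1)] / [(1−ρ)(1−ρ^(K+1))]
Numerator: 0.8117·(1 − 9·0.188357 + 8·0.152881) = 0.428423
Denominator: (0.1883)·(0.847119) = 0.159549
L = 0.428423/0.159549 = 2.6852

Final: 2.6852


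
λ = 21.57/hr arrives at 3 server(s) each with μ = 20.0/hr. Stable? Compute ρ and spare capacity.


Total capacity cμ = 3·20.0 = 60.00/hr
ρ = λ/(cμ) = 21.57/60.00 = 0.3595
Stable ⇔ ρ < 1: YES
Spare capacity = cμ − λ = 60.00 − 21.57 = 38.43/hr

Final: ρ = 0.3595; stable; margin = 38.43/hr


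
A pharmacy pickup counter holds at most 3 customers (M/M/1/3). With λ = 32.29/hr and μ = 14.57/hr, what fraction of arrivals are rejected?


ρ = λ/μ = 32.29/14.57 = 2.2162
P_K = (1−ρ)ρ^K/(1−ρ^(K+1)) = (-1.2162·10.884926)/(1 − 24.123148)
= -13.238222/-23.123148 = 0.572509

Final: 0.572509


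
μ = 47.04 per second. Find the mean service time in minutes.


Mean service time = 1/μ = 1/47.04 second = 0.02126 second
In minutes: 0.02126 × 0.0166667 = 0.0003543 min

Final: 0.0003543 min


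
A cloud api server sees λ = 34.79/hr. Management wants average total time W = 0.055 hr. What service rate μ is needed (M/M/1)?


W = 1/(μ−λ) ⇒ μ − λ = 1/W = 1/0.055 = 18.1818
μ = λ + 1/W = 34.79 + 18.1818 = 52.9718 per hr

Final: 52.9718 /hr


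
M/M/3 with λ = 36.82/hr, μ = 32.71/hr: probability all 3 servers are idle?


a = λ/μ = 36.82/32.71 = 1.1256; ρ = a/c = 0.3752
Σ_{k=0}^{2} a^k/k! (terms k=0..2) = 1.00000 + 1.12565 + 0.63354 = 2.75919
Tail: a^3/(3!(1−ρ)) = 1.42630/(6·0.6248) = 0.38048
P₀ = 1/(2.75919 + 0.38048) = 1/3.13967 = 0.318505

Final: 0.318505


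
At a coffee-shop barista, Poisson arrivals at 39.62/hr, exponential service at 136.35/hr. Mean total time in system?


W = 1/(μ−λ) = 1/(136.35 − 39.62) = 1/96.73 = 0.01034 hr

Final: 0.01034 hr


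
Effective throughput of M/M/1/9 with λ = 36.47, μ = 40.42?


ρ = 0.9023; P_K = (1−ρ)ρ^9/(1−ρ^10) = 0.060290
λ_eff = λ(1 − P_K) = 36.47·(1 − 0.060290) = 36.47·0.939710 = 34.2712 /hr

Final: 34.2712 /hr


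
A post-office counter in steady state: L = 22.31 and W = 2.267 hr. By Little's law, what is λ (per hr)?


λ = L/W = 22.31/2.267 = 9.8412 /hr

Final: 9.8412 /hr


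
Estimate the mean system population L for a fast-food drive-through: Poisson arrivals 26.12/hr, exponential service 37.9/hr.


ρ = λ/μ = 26.12/37.9 = 0.6892
L = ρ/(1−ρ) = 0.6892/(1 − 0.6892) = 0.6892/0.3108 = 2.2173

Final: 2.2173


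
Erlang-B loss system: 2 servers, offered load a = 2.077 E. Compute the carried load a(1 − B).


B(2,2.077) = 0.412109 (Erlang-B)
Carried load = a(1 − B) = 2.077·(1 − 0.412109) = 2.077·0.587891 = 1.2210 E

Final: 1.2210 Erlangs


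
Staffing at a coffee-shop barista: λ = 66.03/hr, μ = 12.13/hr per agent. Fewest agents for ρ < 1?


Stability requires cμ > λ ⇔ c > λ/μ.
λ/μ = 66.03/12.13 = 5.4435
Minimum integer c = ⌊5.4435⌋ + 1 = 6
Check: 6·12.13 = 72.78 > 66.03, while 5·12.13 = 60.65 ≤ 66.03

Final: 6 servers


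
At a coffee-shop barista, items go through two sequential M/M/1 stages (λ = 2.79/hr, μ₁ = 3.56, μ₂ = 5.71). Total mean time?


Each node sees arrival rate λ = 2.79/hr (tandem ⇒ throughput preserved).
W₁ = 1/(μ₁−λ) = 1/(3.56−2.79) = 1.29870 hr
W₂ = 1/(μ₂−λ) = 1/(5.71−2.79) = 0.34247 hr
W_total = W₁ + W₂ = 1.29870 + 0.34247 = 1.64117 hr

Final: 1.64117 hr


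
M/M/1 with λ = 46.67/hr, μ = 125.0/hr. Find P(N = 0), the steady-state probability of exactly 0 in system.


ρ = 46.67/125.0 = 0.3734
P_n = (1−ρ)·ρ^n = (1 − 0.3734)·0.3734^0 = 0.6266·1.000000 = 0.626640

Final: 0.626640


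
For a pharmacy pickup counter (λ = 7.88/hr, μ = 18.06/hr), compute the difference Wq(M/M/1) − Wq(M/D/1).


ρ = 7.88/18.06 = 0.4363
Wq(M/M/1) = ρ/(μ−λ) = 0.4363/10.18 = 0.04286 hr
Wq(M/D/1) = ρ/(2(μ−λ)) = 0.02143 hr
Savings = 0.04286 − 0.02143 = 0.02143 hr

Final: 0.02143 hr


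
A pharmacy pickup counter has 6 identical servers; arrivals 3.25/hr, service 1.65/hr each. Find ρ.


ρ = λ/(cμ) = 3.25/(6·1.65) = 3.25/9.90 = 0.3283

Final: 0.3283


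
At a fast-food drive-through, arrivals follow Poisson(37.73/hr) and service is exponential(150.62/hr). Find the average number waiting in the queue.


ρ = 37.73/150.62 = 0.2505
Lq = ρ²/(1−ρ) = 0.06275/0.7495 = 0.08372

Final: 0.08372


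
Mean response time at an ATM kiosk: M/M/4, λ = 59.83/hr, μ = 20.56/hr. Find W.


a = 2.9100; ρ = 0.7275; P₀ = 0.043073
Lq = P₀·a^c·ρ/(c!(1−ρ)²) = 1.26095
Wq = Lq/λ = 1.26095/59.83 = 0.02108 hr
W = Wq + 1/μ = 0.02108 + 0.04864 = 0.06971 hr

Final: 0.06971 hr


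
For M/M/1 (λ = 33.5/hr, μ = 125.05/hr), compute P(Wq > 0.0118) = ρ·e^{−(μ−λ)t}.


ρ = 33.5/125.05 = 0.2679
P(Wq > t) = ρ·e^{−(μ−λ)t} = 0.2679·e^{−1.0803}
= 0.2679·0.339497 = 0.090949

Final: 0.090949


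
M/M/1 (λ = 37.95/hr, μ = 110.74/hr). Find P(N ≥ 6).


ρ = 37.95/110.74 = 0.3427
P(N ≥ n) = ρ^n = 0.3427^6 = 0.001620

Final: 0.001620


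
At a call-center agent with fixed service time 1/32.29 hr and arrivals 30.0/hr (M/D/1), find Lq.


ρ = 30.0/32.29 = 0.9291
M/D/1: Lq = ρ²/(2(1−ρ)) = 0.8632/(2·0.07092) = 6.08568

Final: 6.08568


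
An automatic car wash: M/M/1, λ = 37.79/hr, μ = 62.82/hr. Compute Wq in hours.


ρ = 37.79/62.82 = 0.6016
Wq = ρ/(μ−λ) = 0.6016/(62.82 − 37.79) = 0.6016/25.03 = 0.02403 hr

Final: 0.02403 hr


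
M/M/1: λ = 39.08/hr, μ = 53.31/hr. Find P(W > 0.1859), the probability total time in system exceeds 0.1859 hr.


W ~ Exponential(μ−λ) for M/M/1.
μ − λ = 53.31 − 39.08 = 14.2300
P(W > t) = e^{−(μ−λ)t} = e^{−2.6454} = 0.070980

Final: 0.070980


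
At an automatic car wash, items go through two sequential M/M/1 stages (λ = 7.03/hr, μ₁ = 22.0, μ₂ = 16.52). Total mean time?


Each node sees arrival rate λ = 7.03/hr (tandem ⇒ throughput preserved).
W₁ = 1/(μ₁−λ) = 1/(22.0−7.03) = 0.06680 hr
W₂ = 1/(μ₂−λ) = 1/(16.52−7.03) = 0.10537 hr
W_total = W₁ + W₂ = 0.06680 + 0.10537 = 0.17217 hr

Final: 0.17217 hr


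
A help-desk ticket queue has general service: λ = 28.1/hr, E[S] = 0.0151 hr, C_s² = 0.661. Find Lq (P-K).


ρ = λ·E[S] = 28.1·0.0151 = 0.4243
Lq = ρ²(1+C_s²)/(2(1−ρ)) = 0.1800·(1+0.661)/(2·0.5757)
= 0.1800·1.6610/1.1514 = 0.25973

Final: 0.25973


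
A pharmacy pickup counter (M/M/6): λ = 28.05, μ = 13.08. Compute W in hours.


a = 2.1445; ρ = 0.3574; P₀ = 0.116863
Lq = P₀·a^c·ρ/(c!(1−ρ)²) = 0.01366
Wq = Lq/λ = 0.01366/28.05 = 0.0004872 hr
W = Wq + 1/μ = 0.0004872 + 0.07645 = 0.07694 hr

Final: 0.07694 hr
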